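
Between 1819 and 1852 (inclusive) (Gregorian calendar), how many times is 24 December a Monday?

5

Track 24 December's weekday year by year (advancing +1, or +2 across a Feb 29):
  1819: Fri  1820: Sun (+2)  1821: Mon (+1) ✓  1822: Tue (+1)  1823: Wed (+1)
  1824: Fri (+2)  1825: Sat (+1)  1826: Sun (+1)  1827: Mon (+1) ✓  1828: Wed (+2)
  1829: Thu (+1)  1830: Fri (+1)  1831: Sat (+1)  1832: Mon (+2) ✓  … (6 more years) …
  1839: Tue (+1)  1840: Thu (+2)  1841: Fri (+1)  1842: Sat (+1)  1843: Sun (+1)
  1844: Tue (+2)  1845: Wed (+1)  1846: Thu (+1)  1847: Fri (+1)  1848: Sun (+2)
  1849: Mon (+1) ✓  1850: Tue (+1)  1851: Wed (+1)  1852: Fri (+2)
Monday years: 1821, 1827, 1832, 1838, 1849 — 5 in total.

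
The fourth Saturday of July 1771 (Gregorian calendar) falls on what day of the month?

27

July 1, 1771 is a Monday, so the first Saturday is the 6th.
The fourth Saturday is 6 + 21 = 27.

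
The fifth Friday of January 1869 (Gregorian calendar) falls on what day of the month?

29

January 1, 1869 is a Friday, so the first Friday is the 1st.
The fifth Friday is 1 + 28 = 29.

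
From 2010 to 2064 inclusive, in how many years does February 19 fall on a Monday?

8

Track February 19's weekday year by year (advancing +1, or +2 across a Feb 29):
  2010: Fri  2011: Sat (+1)  2012: Sun (+1)  2013: Tue (+2)  2014: Wed (+1)
  2015: Thu (+1)  2016: Fri (+1)  2017: Sun (+2)  2018: Mon (+1) ✓  2019: Tue (+1)
  2020: Wed (+1)  2021: Fri (+2)  2022: Sat (+1)  2023: Sun (+1)  … (27 more years) …
  2051: Sun (+1)  2052: Mon (+1) ✓  2053: Wed (+2)  2054: Thu (+1)  2055: Fri (+1)
  2056: Sat (+1)  2057: Mon (+2) ✓  2058: Tue (+1)  2059: Wed (+1)  2060: Thu (+1)
  2061: Sat (+2)  2062: Sun (+1)  2063: Mon (+1) ✓  2064: Tue (+1)
Monday years: 2018, 2024, 2029, 2035, 2046, 2052, 2057, 2063 — 8 in total.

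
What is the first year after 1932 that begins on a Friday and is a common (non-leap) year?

1937

Jan 1 advances by 2 weekdays after a leap year and by 1 after a common year.
1932: Jan 1 is Friday (leap).
1933: Sunday
1934: Monday
1935: Tuesday
1936: Wednesday (leap)
1937: Friday
1937 begins on a Friday and is a common year.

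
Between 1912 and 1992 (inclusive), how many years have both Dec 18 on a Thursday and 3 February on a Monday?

Check each year's weekday for Dec 18 and 3 February:
  1912: Wed/Sat  1913: Thu/Mon ✓  1914: Fri/Tue  1915: Sat/Wed  1916: Mon/Thu  1917: Tue/Sat  1918: Wed/Sun  1919: Thu/Mon ✓  1920: Sat/Tue  1921: Sun/Thu  1922: Mon/Fri  1923: Tue/Sat  1924: Thu/Sun  1925: Fri/Tue  …(53 more)…  1979: Tue/Sat  1980: Thu/Sun  1981: Fri/Tue  1982: Sat/Wed  1983: Sun/Thu  1984: Tue/Fri  1985: Wed/Sun  1986: Thu/Mon ✓  1987: Fri/Tue  1988: Sun/Wed  1989: Mon/Fri  1990: Tue/Sat  1991: Wed/Sun  1992: Fri/Mon
Both conditions hold in: 1913, 1919, 1930, 1941, 1947, 1958, 1969, 1975, 1986 — 9.

9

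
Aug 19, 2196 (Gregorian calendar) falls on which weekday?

Friday

January 1, 2196 is a Friday.
August 19 is day 232 of the year, i.e. 231 days after Jan 1.
231 mod 7 = 0, so advance 0 weekdays from Friday: Friday.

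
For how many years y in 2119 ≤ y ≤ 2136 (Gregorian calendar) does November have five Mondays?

November has 30 days; it has five Mondays when Monday falls among the first (month-length − 28) days — i.e. when November 1 is one of Monday/Sunday.
November 1 by year: 2119:Wed 2120:Fri 2121:Sat 2122:Sun✓ 2123:Mon✓ 2124:Wed 2125:Thu 2126:Fri 2127:Sat 2128:Mon✓ 2129:Tue 2130:Wed 2131:Thu 2132:Sat 2133:Sun✓ 2134:Mon✓ 2135:Tue 2136:Thu
Years with five Mondays: 2122, 2123, 2128, 2133, 2134 → 5.

5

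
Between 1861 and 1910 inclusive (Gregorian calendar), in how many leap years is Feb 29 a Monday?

3

Leap years in 1861–1910: 11 of them.
Feb 29 weekday advances by 5 (mod 7) from one leap year to the next four years later (or differs when a century non-leap intervenes).
Leap-day weekdays: 1864:Mon✓ 1868:Sat 1872:Thu 1876:Tue 1880:Sun 1884:Fri 1888:Wed 1892:Mon✓ 1896:Sat 1904:Mon✓ 1908:Sat
Monday: 1864, 1892, 1904 → 3.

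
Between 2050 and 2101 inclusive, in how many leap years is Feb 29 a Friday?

Leap years in 2050–2101: 12 of them.
Feb 29 weekday advances by 5 (mod 7) from one leap year to the next four years later (or differs when a century non-leap intervenes).
Leap-day weekdays: 2052:Thu 2056:Tue 2060:Sun 2064:Fri✓ 2068:Wed 2072:Mon 2076:Sat 2080:Thu 2084:Tue 2088:Sun 2092:Fri✓ 2096:Wed
Friday: 2064, 2092 → 2.

2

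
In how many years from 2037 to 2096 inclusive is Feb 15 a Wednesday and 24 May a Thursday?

Check each year's weekday for Feb 15 and 24 May:
  2037: Sun/Sun  2038: Mon/Mon  2039: Tue/Tue  2040: Wed/Thu ✓  2041: Fri/Fri  2042: Sat/Sat  2043: Sun/Sun  2044: Mon/Tue  2045: Wed/Wed  2046: Thu/Thu  2047: Fri/Fri  2048: Sat/Sun  2049: Mon/Mon  2050: Tue/Tue  …(32 more)…  2083: Mon/Mon  2084: Tue/Wed  2085: Thu/Thu  2086: Fri/Fri  2087: Sat/Sat  2088: Sun/Mon  2089: Tue/Tue  2090: Wed/Wed  2091: Thu/Thu  2092: Fri/Sat  2093: Sun/Sun  2094: Mon/Mon  2095: Tue/Tue  2096: Wed/Thu ✓
Both conditions hold in: 2040, 2068, 2096 — 3.

3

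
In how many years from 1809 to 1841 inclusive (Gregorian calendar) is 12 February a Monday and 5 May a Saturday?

4

Check each year's weekday for 12 February and 5 May:
  1809: Sun/Fri  1810: Mon/Sat ✓  1811: Tue/Sun  1812: Wed/Tue  1813: Fri/Wed  1814: Sat/Thu  1815: Sun/Fri  1816: Mon/Sun  1817: Wed/Mon  1818: Thu/Tue  1819: Fri/Wed  1820: Sat/Fri  1821: Mon/Sat ✓  1822: Tue/Sun  …(5 more)…  1828: Tue/Mon  1829: Thu/Tue  1830: Fri/Wed  1831: Sat/Thu  1832: Sun/Sat  1833: Tue/Sun  1834: Wed/Mon  1835: Thu/Tue  1836: Fri/Thu  1837: Sun/Fri  1838: Mon/Sat ✓  1839: Tue/Sun  1840: Wed/Tue  1841: Fri/Wed
Both conditions hold in: 1810, 1821, 1827, 1838 — 4.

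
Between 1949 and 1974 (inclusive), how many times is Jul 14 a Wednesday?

Track Jul 14's weekday year by year (advancing +1, or +2 across a Feb 29):
  1949: Thu  1950: Fri (+1)  1951: Sat (+1)  1952: Mon (+2)  1953: Tue (+1)
  1954: Wed (+1) ✓  1955: Thu (+1)  1956: Sat (+2)  1957: Sun (+1)  1958: Mon (+1)
  1959: Tue (+1)  1960: Thu (+2)  1961: Fri (+1)  1962: Sat (+1)  1963: Sun (+1)
  1964: Tue (+2)  1965: Wed (+1) ✓  1966: Thu (+1)  1967: Fri (+1)  1968: Sun (+2)
  1969: Mon (+1)  1970: Tue (+1)  1971: Wed (+1) ✓  1972: Fri (+2)  1973: Sat (+1)
  1974: Sun (+1)
Wednesday years: 1954, 1965, 1971 — 3 in total.

3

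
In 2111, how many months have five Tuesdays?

A month of length L has five Tuesdays iff its first Tuesday is on day ≤ L−28 (so day 1–3 in a 31-day month, 1–2 in a 30-day month, day 1 in a leap February).
Checking each month of 2111: Jan starts Thu (31d); Feb starts Sun (28d); Mar starts Sun (31d) ✓; Apr starts Wed (30d); May starts Fri (31d); Jun starts Mon (30d) ✓; Jul starts Wed (31d); Aug starts Sat (31d); Sep starts Tue (30d) ✓; Oct starts Thu (31d); Nov starts Sun (30d); Dec starts Tue (31d) ✓.
Five-Tuesday months: March, June, September, December → 4.

4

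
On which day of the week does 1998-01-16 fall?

January 1, 1998 is a Thursday.
January 16 is day 16 of the year, i.e. 15 days after Jan 1.
15 mod 7 = 1, so advance 1 weekday from Thursday: Friday.

Friday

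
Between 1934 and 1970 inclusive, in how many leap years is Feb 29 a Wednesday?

1

Leap years in 1934–1970: 9 of them.
Feb 29 weekday advances by 5 (mod 7) from one leap year to the next four years later (or differs when a century non-leap intervenes).
Leap-day weekdays: 1936:Sat 1940:Thu 1944:Tue 1948:Sun 1952:Fri 1956:Wed✓ 1960:Mon 1964:Sat 1968:Thu
Wednesday: 1956 → 1.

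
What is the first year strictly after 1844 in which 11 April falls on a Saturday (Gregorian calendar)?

From one year to the next, a fixed date's weekday advances by 1, or by 2 when a Feb 29 lies between the two dates.
1844: April 11 is Thursday.
1845: Friday (+1)
1846: Saturday (+1)
11 April falls on a Saturday in 1846.

1846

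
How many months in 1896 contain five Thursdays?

A month of length L has five Thursdays iff its first Thursday is on day ≤ L−28 (so day 1–3 in a 31-day month, 1–2 in a 30-day month, day 1 in a leap February).
Checking each month of 1896: Jan starts Wed (31d) ✓; Feb starts Sat (29d); Mar starts Sun (31d); Apr starts Wed (30d) ✓; May starts Fri (31d); Jun starts Mon (30d); Jul starts Wed (31d) ✓; Aug starts Sat (31d); Sep starts Tue (30d); Oct starts Thu (31d) ✓; Nov starts Sun (30d); Dec starts Tue (31d) ✓.
Five-Thursday months: January, April, July, October, December → 5.

5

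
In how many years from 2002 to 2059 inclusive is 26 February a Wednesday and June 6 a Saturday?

2

Check each year's weekday for 26 February and June 6:
  2002: Tue/Thu  2003: Wed/Fri  2004: Thu/Sun  2005: Sat/Mon  2006: Sun/Tue  2007: Mon/Wed  2008: Tue/Fri  2009: Thu/Sat  2010: Fri/Sun  2011: Sat/Mon  2012: Sun/Wed  2013: Tue/Thu  2014: Wed/Fri  2015: Thu/Sat  …(30 more)…  2046: Mon/Wed  2047: Tue/Thu  2048: Wed/Sat ✓  2049: Fri/Sun  2050: Sat/Mon  2051: Sun/Tue  2052: Mon/Thu  2053: Wed/Fri  2054: Thu/Sat  2055: Fri/Sun  2056: Sat/Tue  2057: Mon/Wed  2058: Tue/Thu  2059: Wed/Fri
Both conditions hold in: 2020, 2048 — 2.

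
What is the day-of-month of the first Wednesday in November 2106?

November 1, 2106 is a Monday, so the first Wednesday is the 3rd.
The first Wednesday is 3 + 0 = 3.

3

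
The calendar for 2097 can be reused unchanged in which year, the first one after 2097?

2109

Two years share a calendar iff Jan 1 falls on the same weekday and both are leap or both are common. 2097: Jan 1 is Tuesday, common year.
2098: Jan 1 Wednesday, common
2099: Jan 1 Thursday, common
2100: Jan 1 Friday, common
2101: Jan 1 Saturday, common
2102: Jan 1 Sunday, common
2103: Jan 1 Monday, common
2104: Jan 1 Tuesday, leap
2105: Jan 1 Thursday, common
2106: Jan 1 Friday, common
2107: Jan 1 Saturday, common
2108: Jan 1 Sunday, leap
2109: Jan 1 Tuesday, common
2109 matches on both conditions.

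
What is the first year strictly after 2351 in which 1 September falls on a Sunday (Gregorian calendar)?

From one year to the next, a fixed date's weekday advances by 1, or by 2 when a Feb 29 lies between the two dates.
2351: September 1 is Saturday.
2352: Monday (+2)
2353: Tuesday (+1)
2354: Wednesday (+1)
2355: Thursday (+1)
2356: Saturday (+2)
2357: Sunday (+1)
1 September falls on a Sunday in 2357.

2357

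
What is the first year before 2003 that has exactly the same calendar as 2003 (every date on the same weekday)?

Two years share a calendar iff Jan 1 falls on the same weekday and both are leap or both are common. 2003: Jan 1 is Wednesday, common year.
2002: Jan 1 Tuesday, common
2001: Jan 1 Monday, common
2000: Jan 1 Saturday, leap
1999: Jan 1 Friday, common
1998: Jan 1 Thursday, common
1997: Jan 1 Wednesday, common
1997 matches on both conditions.

1997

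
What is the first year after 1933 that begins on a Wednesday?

Jan 1 advances by 2 weekdays after a leap year and by 1 after a common year.
1933: Jan 1 is Sunday.
1934: Monday
1935: Tuesday
1936: Wednesday (leap)
1936 begins on a Wednesday

1936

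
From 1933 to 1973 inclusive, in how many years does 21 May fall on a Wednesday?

5

Track 21 May's weekday year by year (advancing +1, or +2 across a Feb 29):
  1933: Sun  1934: Mon (+1)  1935: Tue (+1)  1936: Thu (+2)  1937: Fri (+1)
  1938: Sat (+1)  1939: Sun (+1)  1940: Tue (+2)  1941: Wed (+1) ✓  1942: Thu (+1)
  1943: Fri (+1)  1944: Sun (+2)  1945: Mon (+1)  1946: Tue (+1)  … (13 more years) …
  1960: Sat (+2)  1961: Sun (+1)  1962: Mon (+1)  1963: Tue (+1)  1964: Thu (+2)
  1965: Fri (+1)  1966: Sat (+1)  1967: Sun (+1)  1968: Tue (+2)  1969: Wed (+1) ✓
  1970: Thu (+1)  1971: Fri (+1)  1972: Sun (+2)  1973: Mon (+1)
Wednesday years: 1941, 1947, 1952, 1958, 1969 — 5 in total.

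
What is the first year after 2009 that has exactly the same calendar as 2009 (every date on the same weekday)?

2015

Two years share a calendar iff Jan 1 falls on the same weekday and both are leap or both are common. 2009: Jan 1 is Thursday, common year.
2010: Jan 1 Friday, common
2011: Jan 1 Saturday, common
2012: Jan 1 Sunday, leap
2013: Jan 1 Tuesday, common
2014: Jan 1 Wednesday, common
2015: Jan 1 Thursday, common
2015 matches on both conditions.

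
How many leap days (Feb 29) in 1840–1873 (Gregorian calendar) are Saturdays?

Leap years in 1840–1873: 9 of them.
Feb 29 weekday advances by 5 (mod 7) from one leap year to the next four years later (or differs when a century non-leap intervenes).
Leap-day weekdays: 1840:Sat✓ 1844:Thu 1848:Tue 1852:Sun 1856:Fri 1860:Wed 1864:Mon 1868:Sat✓ 1872:Thu
Saturday: 1840, 1868 → 2.

2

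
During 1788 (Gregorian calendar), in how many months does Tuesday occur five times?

5

A month of length L has five Tuesdays iff its first Tuesday is on day ≤ L−28 (so day 1–3 in a 31-day month, 1–2 in a 30-day month, day 1 in a leap February).
Checking each month of 1788: Jan starts Tue (31d) ✓; Feb starts Fri (29d); Mar starts Sat (31d); Apr starts Tue (30d) ✓; May starts Thu (31d); Jun starts Sun (30d); Jul starts Tue (31d) ✓; Aug starts Fri (31d); Sep starts Mon (30d) ✓; Oct starts Wed (31d); Nov starts Sat (30d); Dec starts Mon (31d) ✓.
Five-Tuesday months: January, April, July, September, December → 5.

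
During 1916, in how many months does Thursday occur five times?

A month of length L has five Thursdays iff its first Thursday is on day ≤ L−28 (so day 1–3 in a 31-day month, 1–2 in a 30-day month, day 1 in a leap February).
Checking each month of 1916: Jan starts Sat (31d); Feb starts Tue (29d); Mar starts Wed (31d) ✓; Apr starts Sat (30d); May starts Mon (31d); Jun starts Thu (30d) ✓; Jul starts Sat (31d); Aug starts Tue (31d) ✓; Sep starts Fri (30d); Oct starts Sun (31d); Nov starts Wed (30d) ✓; Dec starts Fri (31d).
Five-Thursday months: March, June, August, November → 4.

4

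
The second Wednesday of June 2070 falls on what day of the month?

June 1, 2070 is a Sunday, so the first Wednesday is the 4th.
The second Wednesday is 4 + 7 = 11.

11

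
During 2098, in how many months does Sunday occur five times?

A month of length L has five Sundays iff its first Sunday is on day ≤ L−28 (so day 1–3 in a 31-day month, 1–2 in a 30-day month, day 1 in a leap February).
Checking each month of 2098: Jan starts Wed (31d); Feb starts Sat (28d); Mar starts Sat (31d) ✓; Apr starts Tue (30d); May starts Thu (31d); Jun starts Sun (30d) ✓; Jul starts Tue (31d); Aug starts Fri (31d) ✓; Sep starts Mon (30d); Oct starts Wed (31d); Nov starts Sat (30d) ✓; Dec starts Mon (31d).
Five-Sunday months: March, June, August, November → 4.

4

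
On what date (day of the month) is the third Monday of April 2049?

April 1, 2049 is a Thursday, so the first Monday is the 5th.
The third Monday is 5 + 14 = 19.

19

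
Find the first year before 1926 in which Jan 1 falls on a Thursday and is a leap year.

1920

Jan 1 advances by 2 weekdays after a leap year and by 1 after a common year.
1926: Jan 1 is Friday.
1925: Thursday
1924: Tuesday (leap)
1923: Monday
1922: Sunday
1921: Saturday
1920: Thursday (leap)
1920 begins on a Thursday and is a leap year.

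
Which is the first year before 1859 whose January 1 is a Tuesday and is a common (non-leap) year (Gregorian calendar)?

Jan 1 advances by 2 weekdays after a leap year and by 1 after a common year.
1859: Jan 1 is Saturday.
1858: Friday
1857: Thursday
1856: Tuesday (leap)
1855: Monday
1854: Sunday
1853: Saturday
1852: Thursday (leap)
1851: Wednesday
1850: Tuesday
1850 begins on a Tuesday and is a common year.

1850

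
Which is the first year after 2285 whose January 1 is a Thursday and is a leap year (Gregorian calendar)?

2320

Jan 1 advances by 2 weekdays after a leap year and by 1 after a common year.
2285: Jan 1 is Thursday.
2286: Friday
2287: Saturday
2288: Sunday (leap)
2289: Tuesday
2290: Wednesday
2291: Thursday
2292: Friday (leap)
2293: Sunday
2294: Monday
2295: Tuesday
2296: Wednesday (leap)
2297: Friday
2298: Saturday
2299: Sunday
2300: Monday
2301: Tuesday
2302: Wednesday
2303: Thursday
2304: Friday (leap)
2305: Sunday
2306: Monday
2307: Tuesday
2308: Wednesday (leap)
2309: Friday
2310: Saturday
2311: Sunday
2312: Monday (leap)
2313: Wednesday
2314: Thursday
2315: Friday
2316: Saturday (leap)
2317: Monday
2318: Tuesday
2319: Wednesday
2320: Thursday (leap)
2320 begins on a Thursday and is a leap year.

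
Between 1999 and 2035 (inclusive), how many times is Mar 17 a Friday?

Track Mar 17's weekday year by year (advancing +1, or +2 across a Feb 29):
  1999: Wed  2000: Fri (+2) ✓  2001: Sat (+1)  2002: Sun (+1)  2003: Mon (+1)
  2004: Wed (+2)  2005: Thu (+1)  2006: Fri (+1) ✓  2007: Sat (+1)  2008: Mon (+2)
  2009: Tue (+1)  2010: Wed (+1)  2011: Thu (+1)  2012: Sat (+2)  … (9 more years) …
  2022: Thu (+1)  2023: Fri (+1) ✓  2024: Sun (+2)  2025: Mon (+1)  2026: Tue (+1)
  2027: Wed (+1)  2028: Fri (+2) ✓  2029: Sat (+1)  2030: Sun (+1)  2031: Mon (+1)
  2032: Wed (+2)  2033: Thu (+1)  2034: Fri (+1) ✓  2035: Sat (+1)
Friday years: 2000, 2006, 2017, 2023, 2028, 2034 — 6 in total.

6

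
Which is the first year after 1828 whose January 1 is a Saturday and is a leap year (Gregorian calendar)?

1848

Jan 1 advances by 2 weekdays after a leap year and by 1 after a common year.
1828: Jan 1 is Tuesday (leap).
1829: Thursday
1830: Friday
1831: Saturday
1832: Sunday (leap)
1833: Tuesday
1834: Wednesday
1835: Thursday
1836: Friday (leap)
1837: Sunday
1838: Monday
1839: Tuesday
1840: Wednesday (leap)
1841: Friday
1842: Saturday
1843: Sunday
1844: Monday (leap)
1845: Wednesday
1846: Thursday
1847: Friday
1848: Saturday (leap)
1848 begins on a Saturday and is a leap year.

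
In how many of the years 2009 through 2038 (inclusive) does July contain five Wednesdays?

13

July has 31 days; it has five Wednesdays when Wednesday falls among the first (month-length − 28) days — i.e. when July 1 is one of Wednesday/Tuesday/Monday.
July 1 by year: 2009:Wed✓ 2010:Thu 2011:Fri 2012:Sun 2013:Mon✓ 2014:Tue✓ 2015:Wed✓ 2016:Fri 2017:Sat 2018:Sun 2019:Mon✓ 2020:Wed✓ 2021:Thu 2022:Fri 2023:Sat 2024:Mon✓ 2025:Tue✓ 2026:Wed✓ 2027:Thu 2028:Sat 2029:Sun 2030:Mon✓ 2031:Tue✓ 2032:Thu 2033:Fri 2034:Sat 2035:Sun 2036:Tue✓ 2037:Wed✓ 2038:Thu
Years with five Wednesdays: 2009, 2013, 2014, 2015, 2019, 2020, 2024, 2025, 2026, 2030, 2031, 2036, 2037 → 13.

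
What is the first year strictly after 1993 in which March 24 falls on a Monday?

From one year to the next, a fixed date's weekday advances by 1, or by 2 when a Feb 29 lies between the two dates.
1993: March 24 is Wednesday.
1994: Thursday (+1)
1995: Friday (+1)
1996: Sunday (+2)
1997: Monday (+1)
March 24 falls on a Monday in 1997.

1997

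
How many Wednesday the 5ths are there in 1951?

2

Check the 5th of each month of 1951: Jan 5: Fri, Feb 5: Mon, Mar 5: Mon, Apr 5: Thu, May 5: Sat, Jun 5: Tue, Jul 5: Thu, Aug 5: Sun, Sep 5: Wed, Oct 5: Fri, Nov 5: Mon, Dec 5: Wed.
Wednesday occurs in September, December — 2 months.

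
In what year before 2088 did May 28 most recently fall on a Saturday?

From one year to the next, a fixed date's weekday advances by 1, or by 2 when a Feb 29 lies between the two dates.
2088: May 28 is Friday.
2087: Wednesday (−2)
2086: Tuesday (−1)
2085: Monday (−1)
2084: Sunday (−1)
2083: Friday (−2)
2082: Thursday (−1)
2081: Wednesday (−1)
2080: Tuesday (−1)
2079: Sunday (−2)
2078: Saturday (−1)
May 28 falls on a Saturday in 2078.

2078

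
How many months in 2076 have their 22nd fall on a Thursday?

1

Check the 22nd of each month of 2076: Jan 22: Wed, Feb 22: Sat, Mar 22: Sun, Apr 22: Wed, May 22: Fri, Jun 22: Mon, Jul 22: Wed, Aug 22: Sat, Sep 22: Tue, Oct 22: Thu, Nov 22: Sun, Dec 22: Tue.
Thursday occurs in October — 1 month.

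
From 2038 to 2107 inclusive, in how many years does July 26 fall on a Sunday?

10

Track July 26's weekday year by year (advancing +1, or +2 across a Feb 29):
  2038: Mon  2039: Tue (+1)  2040: Thu (+2)  2041: Fri (+1)  2042: Sat (+1)
  2043: Sun (+1) ✓  2044: Tue (+2)  2045: Wed (+1)  2046: Thu (+1)  2047: Fri (+1)
  2048: Sun (+2) ✓  2049: Mon (+1)  2050: Tue (+1)  2051: Wed (+1)  … (42 more years) …
  2094: Mon (+1)  2095: Tue (+1)  2096: Thu (+2)  2097: Fri (+1)  2098: Sat (+1)
  2099: Sun (+1) ✓  2100: Mon (+1)  2101: Tue (+1)  2102: Wed (+1)  2103: Thu (+1)
  2104: Sat (+2)  2105: Sun (+1) ✓  2106: Mon (+1)  2107: Tue (+1)
Sunday years: 2043, 2048, 2054, 2065, 2071, 2076, 2082, 2093, 2099, 2105 — 10 in total.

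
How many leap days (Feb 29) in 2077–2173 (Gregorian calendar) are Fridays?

Leap years in 2077–2173: 23 of them.
Feb 29 weekday advances by 5 (mod 7) from one leap year to the next four years later (or differs when a century non-leap intervenes).
Leap-day weekdays: 2080:Thu 2084:Tue 2088:Sun 2092:Fri✓ 2096:Wed 2104:Fri✓ 2108:Wed 2112:Mon 2116:Sat 2120:Thu 2124:Tue 2128:Sun 2132:Fri✓ 2136:Wed 2140:Mon 2144:Sat 2148:Thu 2152:Tue 2156:Sun 2160:Fri✓ 2164:Wed 2168:Mon 2172:Sat
Friday: 2092, 2104, 2132, 2160 → 4.

4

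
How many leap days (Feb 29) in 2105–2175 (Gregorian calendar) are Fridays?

Leap years in 2105–2175: 17 of them.
Feb 29 weekday advances by 5 (mod 7) from one leap year to the next four years later (or differs when a century non-leap intervenes).
Leap-day weekdays: 2108:Wed 2112:Mon 2116:Sat 2120:Thu 2124:Tue 2128:Sun 2132:Fri✓ 2136:Wed 2140:Mon 2144:Sat 2148:Thu 2152:Tue 2156:Sun 2160:Fri✓ 2164:Wed 2168:Mon 2172:Sat
Friday: 2132, 2160 → 2.

2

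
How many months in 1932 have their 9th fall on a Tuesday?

Check the 9th of each month of 1932: Jan 9: Sat, Feb 9: Tue, Mar 9: Wed, Apr 9: Sat, May 9: Mon, Jun 9: Thu, Jul 9: Sat, Aug 9: Tue, Sep 9: Fri, Oct 9: Sun, Nov 9: Wed, Dec 9: Fri.
Tuesday occurs in February, August — 2 months.

2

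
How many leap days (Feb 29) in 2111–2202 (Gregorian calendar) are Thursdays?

Leap years in 2111–2202: 22 of them.
Feb 29 weekday advances by 5 (mod 7) from one leap year to the next four years later (or differs when a century non-leap intervenes).
Leap-day weekdays: 2112:Mon 2116:Sat 2120:Thu✓ 2124:Tue 2128:Sun 2132:Fri 2136:Wed 2140:Mon 2144:Sat 2148:Thu✓ 2152:Tue 2156:Sun 2160:Fri 2164:Wed 2168:Mon 2172:Sat 2176:Thu✓ 2180:Tue 2184:Sun 2188:Fri 2192:Wed 2196:Mon
Thursday: 2120, 2148, 2176 → 3.

3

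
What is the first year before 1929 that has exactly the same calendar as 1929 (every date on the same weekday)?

Two years share a calendar iff Jan 1 falls on the same weekday and both are leap or both are common. 1929: Jan 1 is Tuesday, common year.
1928: Jan 1 Sunday, leap
1927: Jan 1 Saturday, common
1926: Jan 1 Friday, common
1925: Jan 1 Thursday, common
1924: Jan 1 Tuesday, leap
1923: Jan 1 Monday, common
1922: Jan 1 Sunday, common
1921: Jan 1 Saturday, common
1920: Jan 1 Thursday, leap
1919: Jan 1 Wednesday, common
1918: Jan 1 Tuesday, common
1918 matches on both conditions.

1918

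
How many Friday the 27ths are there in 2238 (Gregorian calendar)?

Check the 27th of each month of 2238: Jan 27: Sat, Feb 27: Tue, Mar 27: Tue, Apr 27: Fri, May 27: Sun, Jun 27: Wed, Jul 27: Fri, Aug 27: Mon, Sep 27: Thu, Oct 27: Sat, Nov 27: Tue, Dec 27: Thu.
Friday occurs in April, July — 2 months.

2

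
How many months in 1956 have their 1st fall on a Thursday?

2

Check the 1st of each month of 1956: Jan 1: Sun, Feb 1: Wed, Mar 1: Thu, Apr 1: Sun, May 1: Tue, Jun 1: Fri, Jul 1: Sun, Aug 1: Wed, Sep 1: Sat, Oct 1: Mon, Nov 1: Thu, Dec 1: Sat.
Thursday occurs in March, November — 2 months.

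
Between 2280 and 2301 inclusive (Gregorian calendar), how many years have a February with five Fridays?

1

February has 28 days (29 in leap years); it has five Fridays when Friday falls among the first (month-length − 28) days — i.e. when February 1 is Friday in a leap year (never in a common year).
February 1 by year: 2280:Sun 2281:Tue 2282:Wed 2283:Thu 2284:Fri✓ 2285:Sun 2286:Mon 2287:Tue 2288:Wed 2289:Fri 2290:Sat 2291:Sun 2292:Mon 2293:Wed 2294:Thu 2295:Fri 2296:Sat 2297:Mon 2298:Tue 2299:Wed 2300:Thu 2301:Fri
Years with five Fridays: 2284 → 1.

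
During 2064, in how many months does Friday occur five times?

A month of length L has five Fridays iff its first Friday is on day ≤ L−28 (so day 1–3 in a 31-day month, 1–2 in a 30-day month, day 1 in a leap February).
Checking each month of 2064: Jan starts Tue (31d); Feb starts Fri (29d) ✓; Mar starts Sat (31d); Apr starts Tue (30d); May starts Thu (31d) ✓; Jun starts Sun (30d); Jul starts Tue (31d); Aug starts Fri (31d) ✓; Sep starts Mon (30d); Oct starts Wed (31d) ✓; Nov starts Sat (30d); Dec starts Mon (31d).
Five-Friday months: February, May, August, October → 4.

4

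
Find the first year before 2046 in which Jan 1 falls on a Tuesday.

2041

Jan 1 advances by 2 weekdays after a leap year and by 1 after a common year.
2046: Jan 1 is Monday.
2045: Sunday
2044: Friday (leap)
2043: Thursday
2042: Wednesday
2041: Tuesday
2041 begins on a Tuesday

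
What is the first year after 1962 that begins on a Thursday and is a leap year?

Jan 1 advances by 2 weekdays after a leap year and by 1 after a common year.
1962: Jan 1 is Monday.
1963: Tuesday
1964: Wednesday (leap)
1965: Friday
1966: Saturday
1967: Sunday
1968: Monday (leap)
1969: Wednesday
1970: Thursday
1971: Friday
1972: Saturday (leap)
1973: Monday
1974: Tuesday
1975: Wednesday
1976: Thursday (leap)
1976 begins on a Thursday and is a leap year.

1976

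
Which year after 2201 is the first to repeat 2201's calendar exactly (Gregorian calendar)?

2207

Two years share a calendar iff Jan 1 falls on the same weekday and both are leap or both are common. 2201: Jan 1 is Thursday, common year.
2202: Jan 1 Friday, common
2203: Jan 1 Saturday, common
2204: Jan 1 Sunday, leap
2205: Jan 1 Tuesday, common
2206: Jan 1 Wednesday, common
2207: Jan 1 Thursday, common
2207 matches on both conditions.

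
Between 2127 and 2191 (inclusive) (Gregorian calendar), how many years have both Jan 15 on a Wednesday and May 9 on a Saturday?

Check each year's weekday for Jan 15 and May 9:
  2127: Wed/Fri  2128: Thu/Sun  2129: Sat/Mon  2130: Sun/Tue  2131: Mon/Wed  2132: Tue/Fri  2133: Thu/Sat  2134: Fri/Sun  2135: Sat/Mon  2136: Sun/Wed  2137: Tue/Thu  2138: Wed/Fri  2139: Thu/Sat  2140: Fri/Mon  …(37 more)…  2178: Thu/Sat  2179: Fri/Sun  2180: Sat/Tue  2181: Mon/Wed  2182: Tue/Thu  2183: Wed/Fri  2184: Thu/Sun  2185: Sat/Mon  2186: Sun/Tue  2187: Mon/Wed  2188: Tue/Fri  2189: Thu/Sat  2190: Fri/Sun  2191: Sat/Mon
Both conditions hold in: 2144, 2172 — 2.

2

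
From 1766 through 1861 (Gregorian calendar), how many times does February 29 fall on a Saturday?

Leap years in 1766–1861: 23 of them.
Feb 29 weekday advances by 5 (mod 7) from one leap year to the next four years later (or differs when a century non-leap intervenes).
Leap-day weekdays: 1768:Mon 1772:Sat✓ 1776:Thu 1780:Tue 1784:Sun 1788:Fri 1792:Wed 1796:Mon 1804:Wed 1808:Mon 1812:Sat✓ 1816:Thu 1820:Tue 1824:Sun 1828:Fri 1832:Wed 1836:Mon 1840:Sat✓ 1844:Thu 1848:Tue 1852:Sun 1856:Fri 1860:Wed
Saturday: 1772, 1812, 1840 → 3.

3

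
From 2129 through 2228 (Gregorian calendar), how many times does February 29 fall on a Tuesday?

3

Leap years in 2129–2228: 24 of them.
Feb 29 weekday advances by 5 (mod 7) from one leap year to the next four years later (or differs when a century non-leap intervenes).
Leap-day weekdays: 2132:Fri 2136:Wed 2140:Mon 2144:Sat 2148:Thu 2152:Tue✓ 2156:Sun 2160:Fri 2164:Wed 2168:Mon 2172:Sat 2176:Thu 2180:Tue✓ 2184:Sun 2188:Fri 2192:Wed 2196:Mon 2204:Wed 2208:Mon 2212:Sat 2216:Thu 2220:Tue✓ 2224:Sun 2228:Fri
Tuesday: 2152, 2180, 2220 → 3.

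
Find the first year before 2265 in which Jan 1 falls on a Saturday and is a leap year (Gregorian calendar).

2248

Jan 1 advances by 2 weekdays after a leap year and by 1 after a common year.
2265: Jan 1 is Sunday.
2264: Friday (leap)
2263: Thursday
2262: Wednesday
2261: Tuesday
2260: Sunday (leap)
2259: Saturday
2258: Friday
2257: Thursday
2256: Tuesday (leap)
2255: Monday
2254: Sunday
2253: Saturday
2252: Thursday (leap)
2251: Wednesday
2250: Tuesday
2249: Monday
2248: Saturday (leap)
2248 begins on a Saturday and is a leap year.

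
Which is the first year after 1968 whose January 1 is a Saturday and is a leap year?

1972

Jan 1 advances by 2 weekdays after a leap year and by 1 after a common year.
1968: Jan 1 is Monday (leap).
1969: Wednesday
1970: Thursday
1971: Friday
1972: Saturday (leap)
1972 begins on a Saturday and is a leap year.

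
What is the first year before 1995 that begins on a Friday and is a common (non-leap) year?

1993

Jan 1 advances by 2 weekdays after a leap year and by 1 after a common year.
1995: Jan 1 is Sunday.
1994: Saturday
1993: Friday
1993 begins on a Friday and is a common year.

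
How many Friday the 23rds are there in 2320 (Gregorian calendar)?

3

Check the 23rd of each month of 2320: Jan 23: Fri, Feb 23: Mon, Mar 23: Tue, Apr 23: Fri, May 23: Sun, Jun 23: Wed, Jul 23: Fri, Aug 23: Mon, Sep 23: Thu, Oct 23: Sat, Nov 23: Tue, Dec 23: Thu.
Friday occurs in January, April, July — 3 months.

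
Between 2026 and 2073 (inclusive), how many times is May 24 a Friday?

6

Track May 24's weekday year by year (advancing +1, or +2 across a Feb 29):
  2026: Sun  2027: Mon (+1)  2028: Wed (+2)  2029: Thu (+1)  2030: Fri (+1) ✓
  2031: Sat (+1)  2032: Mon (+2)  2033: Tue (+1)  2034: Wed (+1)  2035: Thu (+1)
  2036: Sat (+2)  2037: Sun (+1)  2038: Mon (+1)  2039: Tue (+1)  … (20 more years) …
  2060: Mon (+2)  2061: Tue (+1)  2062: Wed (+1)  2063: Thu (+1)  2064: Sat (+2)
  2065: Sun (+1)  2066: Mon (+1)  2067: Tue (+1)  2068: Thu (+2)  2069: Fri (+1) ✓
  2070: Sat (+1)  2071: Sun (+1)  2072: Tue (+2)  2073: Wed (+1)
Friday years: 2030, 2041, 2047, 2052, 2058, 2069 — 6 in total.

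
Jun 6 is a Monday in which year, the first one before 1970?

1966

From one year to the next, a fixed date's weekday advances by 1, or by 2 when a Feb 29 lies between the two dates.
1970: June 6 is Saturday.
1969: Friday (−1)
1968: Thursday (−1)
1967: Tuesday (−2)
1966: Monday (−1)
Jun 6 falls on a Monday in 1966.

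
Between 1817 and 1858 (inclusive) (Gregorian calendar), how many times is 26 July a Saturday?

Track 26 July's weekday year by year (advancing +1, or +2 across a Feb 29):
  1817: Sat ✓  1818: Sun (+1)  1819: Mon (+1)  1820: Wed (+2)  1821: Thu (+1)
  1822: Fri (+1)  1823: Sat (+1) ✓  1824: Mon (+2)  1825: Tue (+1)  1826: Wed (+1)
  1827: Thu (+1)  1828: Sat (+2) ✓  1829: Sun (+1)  1830: Mon (+1)  … (14 more years) …
  1845: Sat (+1) ✓  1846: Sun (+1)  1847: Mon (+1)  1848: Wed (+2)  1849: Thu (+1)
  1850: Fri (+1)  1851: Sat (+1) ✓  1852: Mon (+2)  1853: Tue (+1)  1854: Wed (+1)
  1855: Thu (+1)  1856: Sat (+2) ✓  1857: Sun (+1)  1858: Mon (+1)
Saturday years: 1817, 1823, 1828, 1834, 1845, 1851, 1856 — 7 in total.

7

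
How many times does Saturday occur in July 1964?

July 1964 has 31 days and begins on Wednesday.
The first Saturday is July 4.
Saturdays fall on 4, 11, 18, 25 — that's 4.

4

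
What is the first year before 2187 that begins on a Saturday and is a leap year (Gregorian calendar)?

2180

Jan 1 advances by 2 weekdays after a leap year and by 1 after a common year.
2187: Jan 1 is Monday.
2186: Sunday
2185: Saturday
2184: Thursday (leap)
2183: Wednesday
2182: Tuesday
2181: Monday
2180: Saturday (leap)
2180 begins on a Saturday and is a leap year.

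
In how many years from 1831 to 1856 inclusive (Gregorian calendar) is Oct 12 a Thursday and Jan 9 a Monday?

3

Check each year's weekday for Oct 12 and Jan 9:
  1831: Wed/Sun  1832: Fri/Mon  1833: Sat/Wed  1834: Sun/Thu  1835: Mon/Fri  1836: Wed/Sat  1837: Thu/Mon ✓  1838: Fri/Tue  1839: Sat/Wed  1840: Mon/Thu  1841: Tue/Sat  1842: Wed/Sun  1843: Thu/Mon ✓  1844: Sat/Tue  1845: Sun/Thu  1846: Mon/Fri  1847: Tue/Sat  1848: Thu/Sun  1849: Fri/Tue  1850: Sat/Wed  1851: Sun/Thu  1852: Tue/Fri  1853: Wed/Sun  1854: Thu/Mon ✓  1855: Fri/Tue  1856: Sun/Wed
Both conditions hold in: 1837, 1843, 1854 — 3.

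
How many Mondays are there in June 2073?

June 2073 has 30 days and begins on Thursday.
The first Monday is June 5.
Mondays fall on 5, 12, 19, 26 — that's 4.

4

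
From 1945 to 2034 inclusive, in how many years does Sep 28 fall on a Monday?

Track Sep 28's weekday year by year (advancing +1, or +2 across a Feb 29):
  1945: Fri  1946: Sat (+1)  1947: Sun (+1)  1948: Tue (+2)  1949: Wed (+1)
  1950: Thu (+1)  1951: Fri (+1)  1952: Sun (+2)  1953: Mon (+1) ✓  1954: Tue (+1)
  1955: Wed (+1)  1956: Fri (+2)  1957: Sat (+1)  1958: Sun (+1)  … (62 more years) …
  2021: Tue (+1)  2022: Wed (+1)  2023: Thu (+1)  2024: Sat (+2)  2025: Sun (+1)
  2026: Mon (+1) ✓  2027: Tue (+1)  2028: Thu (+2)  2029: Fri (+1)  2030: Sat (+1)
  2031: Sun (+1)  2032: Tue (+2)  2033: Wed (+1)  2034: Thu (+1)
Monday years: 1953, 1959, 1964, 1970, 1981, 1987, 1992, 1998, 2009, 2015, 2020, 2026 — 12 in total.

12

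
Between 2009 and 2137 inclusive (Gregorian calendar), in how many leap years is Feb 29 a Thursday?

Leap years in 2009–2137: 31 of them.
Feb 29 weekday advances by 5 (mod 7) from one leap year to the next four years later (or differs when a century non-leap intervenes).
Leap-day weekdays: 2012:Wed 2016:Mon 2020:Sat 2024:Thu✓ 2028:Tue 2032:Sun 2036:Fri 2040:Wed 2044:Mon 2048:Sat 2052:Thu✓ 2056:Tue 2060:Sun …(5 more)… 2084:Tue 2088:Sun 2092:Fri 2096:Wed 2104:Fri 2108:Wed 2112:Mon 2116:Sat 2120:Thu✓ 2124:Tue 2128:Sun 2132:Fri 2136:Wed
Thursday: 2024, 2052, 2080, 2120 → 4.

4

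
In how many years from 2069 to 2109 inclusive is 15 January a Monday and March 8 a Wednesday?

0

Check each year's weekday for 15 January and March 8:
  2069: Tue/Fri  2070: Wed/Sat  2071: Thu/Sun  2072: Fri/Tue  2073: Sun/Wed  2074: Mon/Thu  2075: Tue/Fri  2076: Wed/Sun  2077: Fri/Mon  2078: Sat/Tue  2079: Sun/Wed  2080: Mon/Fri  2081: Wed/Sat  2082: Thu/Sun  …(13 more)…  2096: Sun/Thu  2097: Tue/Fri  2098: Wed/Sat  2099: Thu/Sun  2100: Fri/Mon  2101: Sat/Tue  2102: Sun/Wed  2103: Mon/Thu  2104: Tue/Sat  2105: Thu/Sun  2106: Fri/Mon  2107: Sat/Tue  2108: Sun/Thu  2109: Tue/Fri
Both conditions hold in: no year — 0.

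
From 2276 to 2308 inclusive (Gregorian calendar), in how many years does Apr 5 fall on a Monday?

Track Apr 5's weekday year by year (advancing +1, or +2 across a Feb 29):
  2276: Wed  2277: Thu (+1)  2278: Fri (+1)  2279: Sat (+1)  2280: Mon (+2) ✓
  2281: Tue (+1)  2282: Wed (+1)  2283: Thu (+1)  2284: Sat (+2)  2285: Sun (+1)
  2286: Mon (+1) ✓  2287: Tue (+1)  2288: Thu (+2)  2289: Fri (+1)  … (5 more years) …
  2295: Fri (+1)  2296: Sun (+2)  2297: Mon (+1) ✓  2298: Tue (+1)  2299: Wed (+1)
  2300: Thu (+1)  2301: Fri (+1)  2302: Sat (+1)  2303: Sun (+1)  2304: Tue (+2)
  2305: Wed (+1)  2306: Thu (+1)  2307: Fri (+1)  2308: Sun (+2)
Monday years: 2280, 2286, 2297 — 3 in total.

3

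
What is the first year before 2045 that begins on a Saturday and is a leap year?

Jan 1 advances by 2 weekdays after a leap year and by 1 after a common year.
2045: Jan 1 is Sunday.
2044: Friday (leap)
2043: Thursday
2042: Wednesday
2041: Tuesday
2040: Sunday (leap)
2039: Saturday
2038: Friday
2037: Thursday
2036: Tuesday (leap)
2035: Monday
2034: Sunday
2033: Saturday
2032: Thursday (leap)
2031: Wednesday
2030: Tuesday
2029: Monday
2028: Saturday (leap)
2028 begins on a Saturday and is a leap year.

2028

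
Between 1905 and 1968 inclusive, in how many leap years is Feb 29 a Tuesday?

Leap years in 1905–1968: 16 of them.
Feb 29 weekday advances by 5 (mod 7) from one leap year to the next four years later (or differs when a century non-leap intervenes).
Leap-day weekdays: 1908:Sat 1912:Thu 1916:Tue✓ 1920:Sun 1924:Fri 1928:Wed 1932:Mon 1936:Sat 1940:Thu 1944:Tue✓ 1948:Sun 1952:Fri 1956:Wed 1960:Mon 1964:Sat 1968:Thu
Tuesday: 1916, 1944 → 2.

2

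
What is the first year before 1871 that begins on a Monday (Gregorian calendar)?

1866

Jan 1 advances by 2 weekdays after a leap year and by 1 after a common year.
1871: Jan 1 is Sunday.
1870: Saturday
1869: Friday
1868: Wednesday (leap)
1867: Tuesday
1866: Monday
1866 begins on a Monday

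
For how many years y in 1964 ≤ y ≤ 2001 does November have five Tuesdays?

11

November has 30 days; it has five Tuesdays when Tuesday falls among the first (month-length − 28) days — i.e. when November 1 is one of Tuesday/Monday.
November 1 by year: 1964:Sun 1965:Mon✓ 1966:Tue✓ 1967:Wed 1968:Fri 1969:Sat 1970:Sun 1971:Mon✓ 1972:Wed 1973:Thu 1974:Fri 1975:Sat 1976:Mon✓ 1977:Tue✓ 1978:Wed …(8 more)… 1987:Sun 1988:Tue✓ 1989:Wed 1990:Thu 1991:Fri 1992:Sun 1993:Mon✓ 1994:Tue✓ 1995:Wed 1996:Fri 1997:Sat 1998:Sun 1999:Mon✓ 2000:Wed 2001:Thu
Years with five Tuesdays: 1965, 1966, 1971, 1976, 1977, 1982, 1983, 1988, 1993, 1994, 1999 → 11.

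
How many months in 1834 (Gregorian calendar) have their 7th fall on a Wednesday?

1

Check the 7th of each month of 1834: Jan 7: Tue, Feb 7: Fri, Mar 7: Fri, Apr 7: Mon, May 7: Wed, Jun 7: Sat, Jul 7: Mon, Aug 7: Thu, Sep 7: Sun, Oct 7: Tue, Nov 7: Fri, Dec 7: Sun.
Wednesday occurs in May — 1 month.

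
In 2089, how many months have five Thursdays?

A month of length L has five Thursdays iff its first Thursday is on day ≤ L−28 (so day 1–3 in a 31-day month, 1–2 in a 30-day month, day 1 in a leap February).
Checking each month of 2089: Jan starts Sat (31d); Feb starts Tue (28d); Mar starts Tue (31d) ✓; Apr starts Fri (30d); May starts Sun (31d); Jun starts Wed (30d) ✓; Jul starts Fri (31d); Aug starts Mon (31d); Sep starts Thu (30d) ✓; Oct starts Sat (31d); Nov starts Tue (30d); Dec starts Thu (31d) ✓.
Five-Thursday months: March, June, September, December → 4.

4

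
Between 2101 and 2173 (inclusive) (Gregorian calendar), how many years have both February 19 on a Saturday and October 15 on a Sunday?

Check each year's weekday for February 19 and October 15:
  2101: Sat/Sat  2102: Sun/Sun  2103: Mon/Mon  2104: Tue/Wed  2105: Thu/Thu  2106: Fri/Fri  2107: Sat/Sat  2108: Sun/Mon  2109: Tue/Tue  2110: Wed/Wed  2111: Thu/Thu  2112: Fri/Sat  2113: Sun/Sun  2114: Mon/Mon  …(45 more)…  2160: Tue/Wed  2161: Thu/Thu  2162: Fri/Fri  2163: Sat/Sat  2164: Sun/Mon  2165: Tue/Tue  2166: Wed/Wed  2167: Thu/Thu  2168: Fri/Sat  2169: Sun/Sun  2170: Mon/Mon  2171: Tue/Tue  2172: Wed/Thu  2173: Fri/Fri
Both conditions hold in: 2124, 2152 — 2.

2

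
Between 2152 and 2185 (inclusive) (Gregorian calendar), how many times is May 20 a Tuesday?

Track May 20's weekday year by year (advancing +1, or +2 across a Feb 29):
  2152: Sat  2153: Sun (+1)  2154: Mon (+1)  2155: Tue (+1) ✓  2156: Thu (+2)
  2157: Fri (+1)  2158: Sat (+1)  2159: Sun (+1)  2160: Tue (+2) ✓  2161: Wed (+1)
  2162: Thu (+1)  2163: Fri (+1)  2164: Sun (+2)  2165: Mon (+1)  … (6 more years) …
  2172: Wed (+2)  2173: Thu (+1)  2174: Fri (+1)  2175: Sat (+1)  2176: Mon (+2)
  2177: Tue (+1) ✓  2178: Wed (+1)  2179: Thu (+1)  2180: Sat (+2)  2181: Sun (+1)
  2182: Mon (+1)  2183: Tue (+1) ✓  2184: Thu (+2)  2185: Fri (+1)
Tuesday years: 2155, 2160, 2166, 2177, 2183 — 5 in total.

5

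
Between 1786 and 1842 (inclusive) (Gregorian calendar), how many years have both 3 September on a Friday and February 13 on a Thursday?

0

Check each year's weekday for 3 September and February 13:
  1786: Sun/Mon  1787: Mon/Tue  1788: Wed/Wed  1789: Thu/Fri  1790: Fri/Sat  1791: Sat/Sun  1792: Mon/Mon  1793: Tue/Wed  1794: Wed/Thu  1795: Thu/Fri  1796: Sat/Sat  1797: Sun/Mon  1798: Mon/Tue  1799: Tue/Wed  …(29 more)…  1829: Thu/Fri  1830: Fri/Sat  1831: Sat/Sun  1832: Mon/Mon  1833: Tue/Wed  1834: Wed/Thu  1835: Thu/Fri  1836: Sat/Sat  1837: Sun/Mon  1838: Mon/Tue  1839: Tue/Wed  1840: Thu/Thu  1841: Fri/Sat  1842: Sat/Sun
Both conditions hold in: no year — 0.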